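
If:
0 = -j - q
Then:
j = -q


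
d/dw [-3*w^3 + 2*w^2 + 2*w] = -9*w^2 + 4*w + 2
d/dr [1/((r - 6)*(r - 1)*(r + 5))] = (-(r - 6)*(r - 1) - (r - 6)*(r + 5) - (r - 1)*(r + 5))/((r - 6)^2*(r - 1)^2*(r + 5)^2)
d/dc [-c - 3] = -1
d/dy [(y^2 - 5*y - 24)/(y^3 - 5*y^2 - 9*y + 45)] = (-y^2 + 16*y - 49)/(y^4 - 16*y^3 + 94*y^2 - 240*y + 225)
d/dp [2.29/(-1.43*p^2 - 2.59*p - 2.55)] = (6.5494*p + 5.9311)/(1.43*p^2 + 2.59*p + 2.55)^2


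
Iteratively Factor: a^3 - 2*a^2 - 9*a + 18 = (a - 2)*(a^2 - 9) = (a - 3)*(a - 2)*(a + 3)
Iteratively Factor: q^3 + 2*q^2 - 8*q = (q - 2)*(q^2 + 4*q) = (q - 2)*(q + 4)*(q)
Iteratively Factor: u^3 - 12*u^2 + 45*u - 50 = (u - 5)*(u^2 - 7*u + 10) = (u - 5)*(u - 2)*(u - 5)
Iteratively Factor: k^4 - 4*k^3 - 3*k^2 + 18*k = (k + 2)*(k^3 - 6*k^2 + 9*k) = (k - 3)*(k + 2)*(k^2 - 3*k) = k*(k - 3)*(k + 2)*(k - 3)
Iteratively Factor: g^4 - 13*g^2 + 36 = (g + 2)*(g^3 - 2*g^2 - 9*g + 18) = (g + 2)*(g + 3)*(g^2 - 5*g + 6) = (g - 3)*(g + 2)*(g + 3)*(g - 2)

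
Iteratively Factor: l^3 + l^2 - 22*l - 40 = (l - 5)*(l^2 + 6*l + 8) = (l - 5)*(l + 4)*(l + 2)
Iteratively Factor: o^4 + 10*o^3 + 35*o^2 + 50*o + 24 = (o + 2)*(o^3 + 8*o^2 + 19*o + 12) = (o + 1)*(o + 2)*(o^2 + 7*o + 12) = (o + 1)*(o + 2)*(o + 3)*(o + 4)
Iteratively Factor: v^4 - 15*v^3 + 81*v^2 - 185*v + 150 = (v - 5)*(v^3 - 10*v^2 + 31*v - 30) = (v - 5)^2*(v^2 - 5*v + 6) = (v - 5)^2*(v - 3)*(v - 2)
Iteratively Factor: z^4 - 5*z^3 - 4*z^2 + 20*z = (z + 2)*(z^3 - 7*z^2 + 10*z) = (z - 5)*(z + 2)*(z^2 - 2*z) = (z - 5)*(z - 2)*(z + 2)*(z)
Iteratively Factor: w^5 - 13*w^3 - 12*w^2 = (w + 1)*(w^4 - w^3 - 12*w^2) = w*(w + 1)*(w^3 - w^2 - 12*w) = w^2*(w + 1)*(w^2 - w - 12) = w^2*(w - 4)*(w + 1)*(w + 3)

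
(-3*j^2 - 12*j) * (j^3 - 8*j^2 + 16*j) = -3*j^5 + 12*j^4 + 48*j^3 - 192*j^2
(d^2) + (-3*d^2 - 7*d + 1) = -2*d^2 - 7*d + 1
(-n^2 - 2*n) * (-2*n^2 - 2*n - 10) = 2*n^4 + 6*n^3 + 14*n^2 + 20*n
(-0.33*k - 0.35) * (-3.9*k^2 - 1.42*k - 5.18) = 1.287*k^3 + 1.8336*k^2 + 2.2064*k + 1.813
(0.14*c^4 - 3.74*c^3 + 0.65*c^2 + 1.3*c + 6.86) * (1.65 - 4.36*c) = -0.6104*c^5 + 16.5374*c^4 - 9.005*c^3 - 4.5955*c^2 - 27.7646*c + 11.319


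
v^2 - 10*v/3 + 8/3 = (v - 2)*(v - 4/3)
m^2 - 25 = (m - 5)*(m + 5)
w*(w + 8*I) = w^2 + 8*I*w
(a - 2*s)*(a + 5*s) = a^2 + 3*a*s - 10*s^2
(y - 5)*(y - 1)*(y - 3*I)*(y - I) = y^4 - 6*y^3 - 4*I*y^3 + 2*y^2 + 24*I*y^2 + 18*y - 20*I*y - 15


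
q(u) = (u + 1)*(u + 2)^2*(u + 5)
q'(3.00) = 620.00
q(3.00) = 800.00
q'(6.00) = 2384.00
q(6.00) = 4928.00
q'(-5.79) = -108.84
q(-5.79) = 54.36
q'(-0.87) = 6.65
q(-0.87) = 0.69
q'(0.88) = 128.04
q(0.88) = 91.69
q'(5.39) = 1897.67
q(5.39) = 3625.81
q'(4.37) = 1239.14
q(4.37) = 2041.70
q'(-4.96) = -33.41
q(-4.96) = -1.39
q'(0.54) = 89.02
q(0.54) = 55.04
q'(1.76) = 274.90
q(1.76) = 263.77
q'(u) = (u + 1)*(u + 2)^2 + (u + 1)*(u + 5)*(2*u + 4) + (u + 2)^2*(u + 5) = 4*u^3 + 30*u^2 + 66*u + 44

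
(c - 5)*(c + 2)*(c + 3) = c^3 - 19*c - 30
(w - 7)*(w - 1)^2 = w^3 - 9*w^2 + 15*w - 7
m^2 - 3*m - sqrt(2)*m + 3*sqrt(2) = (m - 3)*(m - sqrt(2))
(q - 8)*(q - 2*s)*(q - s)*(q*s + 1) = q^4*s - 3*q^3*s^2 - 8*q^3*s + q^3 + 2*q^2*s^3 + 24*q^2*s^2 - 3*q^2*s - 8*q^2 - 16*q*s^3 + 2*q*s^2 + 24*q*s - 16*s^2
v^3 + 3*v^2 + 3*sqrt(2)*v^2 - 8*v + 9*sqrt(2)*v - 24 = (v + 3)*(v - sqrt(2))*(v + 4*sqrt(2))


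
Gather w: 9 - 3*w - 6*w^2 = -6*w^2 - 3*w + 9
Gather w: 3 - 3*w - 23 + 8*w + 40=5*w + 20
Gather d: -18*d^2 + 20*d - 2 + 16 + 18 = -18*d^2 + 20*d + 32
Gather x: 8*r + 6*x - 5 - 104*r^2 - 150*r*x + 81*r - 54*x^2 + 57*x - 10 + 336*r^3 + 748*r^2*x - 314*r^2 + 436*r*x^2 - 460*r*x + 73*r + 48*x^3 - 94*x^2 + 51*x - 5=336*r^3 - 418*r^2 + 162*r + 48*x^3 + x^2*(436*r - 148) + x*(748*r^2 - 610*r + 114) - 20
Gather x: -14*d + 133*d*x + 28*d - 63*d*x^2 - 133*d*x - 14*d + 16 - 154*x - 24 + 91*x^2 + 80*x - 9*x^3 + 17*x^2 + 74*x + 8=-9*x^3 + x^2*(108 - 63*d)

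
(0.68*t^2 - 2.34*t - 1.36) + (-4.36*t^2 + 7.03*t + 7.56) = -3.68*t^2 + 4.69*t + 6.2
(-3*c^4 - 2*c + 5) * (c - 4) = -3*c^5 + 12*c^4 - 2*c^2 + 13*c - 20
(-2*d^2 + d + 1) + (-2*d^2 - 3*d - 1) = -4*d^2 - 2*d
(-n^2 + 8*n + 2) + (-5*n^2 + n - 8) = -6*n^2 + 9*n - 6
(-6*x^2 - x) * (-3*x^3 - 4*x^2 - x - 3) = 18*x^5 + 27*x^4 + 10*x^3 + 19*x^2 + 3*x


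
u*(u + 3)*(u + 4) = u^3 + 7*u^2 + 12*u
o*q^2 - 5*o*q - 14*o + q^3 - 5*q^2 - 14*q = (o + q)*(q - 7)*(q + 2)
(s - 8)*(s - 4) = s^2 - 12*s + 32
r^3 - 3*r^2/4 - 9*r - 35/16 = (r - 7/2)*(r + 1/4)*(r + 5/2)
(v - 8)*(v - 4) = v^2 - 12*v + 32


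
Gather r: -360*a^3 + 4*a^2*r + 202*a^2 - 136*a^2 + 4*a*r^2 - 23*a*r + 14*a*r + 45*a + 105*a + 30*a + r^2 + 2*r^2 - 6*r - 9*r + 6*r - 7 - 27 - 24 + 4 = -360*a^3 + 66*a^2 + 180*a + r^2*(4*a + 3) + r*(4*a^2 - 9*a - 9) - 54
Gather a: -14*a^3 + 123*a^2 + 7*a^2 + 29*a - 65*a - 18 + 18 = -14*a^3 + 130*a^2 - 36*a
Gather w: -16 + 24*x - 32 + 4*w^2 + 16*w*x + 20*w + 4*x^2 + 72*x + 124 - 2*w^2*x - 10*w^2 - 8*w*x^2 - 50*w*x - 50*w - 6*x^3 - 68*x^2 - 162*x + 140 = w^2*(-2*x - 6) + w*(-8*x^2 - 34*x - 30) - 6*x^3 - 64*x^2 - 66*x + 216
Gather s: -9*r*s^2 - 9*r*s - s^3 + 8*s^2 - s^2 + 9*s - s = -s^3 + s^2*(7 - 9*r) + s*(8 - 9*r)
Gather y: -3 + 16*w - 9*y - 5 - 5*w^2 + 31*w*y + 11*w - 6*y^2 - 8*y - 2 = -5*w^2 + 27*w - 6*y^2 + y*(31*w - 17) - 10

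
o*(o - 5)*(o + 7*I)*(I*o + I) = I*o^4 - 7*o^3 - 4*I*o^3 + 28*o^2 - 5*I*o^2 + 35*o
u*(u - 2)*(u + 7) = u^3 + 5*u^2 - 14*u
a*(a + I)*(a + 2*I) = a^3 + 3*I*a^2 - 2*a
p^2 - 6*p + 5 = (p - 5)*(p - 1)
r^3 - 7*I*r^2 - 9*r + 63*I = (r - 3)*(r + 3)*(r - 7*I)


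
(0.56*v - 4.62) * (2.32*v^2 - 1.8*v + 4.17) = 1.2992*v^3 - 11.7264*v^2 + 10.6512*v - 19.2654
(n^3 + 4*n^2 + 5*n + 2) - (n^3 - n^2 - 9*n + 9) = 5*n^2 + 14*n - 7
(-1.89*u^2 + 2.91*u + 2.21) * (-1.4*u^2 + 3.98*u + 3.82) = 2.646*u^4 - 11.5962*u^3 + 1.268*u^2 + 19.912*u + 8.4422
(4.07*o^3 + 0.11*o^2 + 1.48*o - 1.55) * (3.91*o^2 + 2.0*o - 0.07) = 15.9137*o^5 + 8.5701*o^4 + 5.7219*o^3 - 3.1082*o^2 - 3.2036*o + 0.1085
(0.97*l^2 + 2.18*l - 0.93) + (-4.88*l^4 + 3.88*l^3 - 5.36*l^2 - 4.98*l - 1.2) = -4.88*l^4 + 3.88*l^3 - 4.39*l^2 - 2.8*l - 2.13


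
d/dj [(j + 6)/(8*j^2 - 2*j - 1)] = (-8*j^2 - 96*j + 11)/(64*j^4 - 32*j^3 - 12*j^2 + 4*j + 1)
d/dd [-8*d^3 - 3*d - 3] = -24*d^2 - 3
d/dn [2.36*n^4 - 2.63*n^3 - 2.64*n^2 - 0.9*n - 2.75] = 9.44*n^3 - 7.89*n^2 - 5.28*n - 0.9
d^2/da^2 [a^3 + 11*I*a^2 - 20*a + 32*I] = 6*a + 22*I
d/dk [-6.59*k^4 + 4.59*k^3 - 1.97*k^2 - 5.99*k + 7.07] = -26.36*k^3 + 13.77*k^2 - 3.94*k - 5.99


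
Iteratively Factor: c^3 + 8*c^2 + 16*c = (c + 4)*(c^2 + 4*c) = c*(c + 4)*(c + 4)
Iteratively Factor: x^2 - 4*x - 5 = (x - 5)*(x + 1)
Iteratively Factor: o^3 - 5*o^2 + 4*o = (o - 4)*(o^2 - o) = (o - 4)*(o - 1)*(o)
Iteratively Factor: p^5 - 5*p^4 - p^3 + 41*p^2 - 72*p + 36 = (p + 3)*(p^4 - 8*p^3 + 23*p^2 - 28*p + 12) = (p - 3)*(p + 3)*(p^3 - 5*p^2 + 8*p - 4) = (p - 3)*(p - 2)*(p + 3)*(p^2 - 3*p + 2) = (p - 3)*(p - 2)*(p - 1)*(p + 3)*(p - 2)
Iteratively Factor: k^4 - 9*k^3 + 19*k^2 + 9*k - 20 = (k - 1)*(k^3 - 8*k^2 + 11*k + 20) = (k - 5)*(k - 1)*(k^2 - 3*k - 4) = (k - 5)*(k - 1)*(k + 1)*(k - 4)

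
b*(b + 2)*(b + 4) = b^3 + 6*b^2 + 8*b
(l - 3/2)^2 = l^2 - 3*l + 9/4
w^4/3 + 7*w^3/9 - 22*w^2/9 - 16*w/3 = w*(w/3 + 1)*(w - 8/3)*(w + 2)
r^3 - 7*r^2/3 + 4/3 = (r - 2)*(r - 1)*(r + 2/3)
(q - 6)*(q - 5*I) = q^2 - 6*q - 5*I*q + 30*I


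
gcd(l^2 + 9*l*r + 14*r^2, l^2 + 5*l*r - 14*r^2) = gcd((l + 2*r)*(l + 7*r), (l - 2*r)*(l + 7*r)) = l + 7*r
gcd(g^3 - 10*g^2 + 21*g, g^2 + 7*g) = g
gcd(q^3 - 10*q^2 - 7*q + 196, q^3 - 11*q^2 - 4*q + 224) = q^2 - 3*q - 28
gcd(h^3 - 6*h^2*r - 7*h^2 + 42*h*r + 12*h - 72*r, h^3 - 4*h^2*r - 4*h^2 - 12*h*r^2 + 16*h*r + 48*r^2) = -h^2 + 6*h*r + 4*h - 24*r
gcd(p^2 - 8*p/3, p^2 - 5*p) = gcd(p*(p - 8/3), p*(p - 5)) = p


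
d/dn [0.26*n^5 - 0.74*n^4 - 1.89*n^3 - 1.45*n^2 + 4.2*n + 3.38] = 1.3*n^4 - 2.96*n^3 - 5.67*n^2 - 2.9*n + 4.2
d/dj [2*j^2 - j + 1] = 4*j - 1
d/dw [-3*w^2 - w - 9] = -6*w - 1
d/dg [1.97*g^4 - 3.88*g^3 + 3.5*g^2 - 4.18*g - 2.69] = 7.88*g^3 - 11.64*g^2 + 7.0*g - 4.18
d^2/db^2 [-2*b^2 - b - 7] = -4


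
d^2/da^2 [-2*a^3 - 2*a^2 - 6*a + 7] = -12*a - 4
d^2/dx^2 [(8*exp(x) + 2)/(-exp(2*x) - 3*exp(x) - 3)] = (-8*exp(4*x) + 16*exp(3*x) + 126*exp(2*x) + 78*exp(x) - 54)*exp(x)/(exp(6*x) + 9*exp(5*x) + 36*exp(4*x) + 81*exp(3*x) + 108*exp(2*x) + 81*exp(x) + 27)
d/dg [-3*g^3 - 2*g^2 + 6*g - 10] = -9*g^2 - 4*g + 6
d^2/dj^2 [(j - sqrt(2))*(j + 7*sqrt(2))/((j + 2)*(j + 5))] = 2*(-7*j^3 + 6*sqrt(2)*j^3 - 72*j^2 - 294*j - 180*sqrt(2)*j - 420*sqrt(2) - 446)/(j^6 + 21*j^5 + 177*j^4 + 763*j^3 + 1770*j^2 + 2100*j + 1000)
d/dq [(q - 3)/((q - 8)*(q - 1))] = (-q^2 + 6*q - 19)/(q^4 - 18*q^3 + 97*q^2 - 144*q + 64)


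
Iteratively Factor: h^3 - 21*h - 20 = (h + 1)*(h^2 - h - 20) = (h - 5)*(h + 1)*(h + 4)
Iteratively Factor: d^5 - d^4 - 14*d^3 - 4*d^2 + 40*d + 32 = (d + 2)*(d^4 - 3*d^3 - 8*d^2 + 12*d + 16) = (d - 2)*(d + 2)*(d^3 - d^2 - 10*d - 8) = (d - 2)*(d + 2)^2*(d^2 - 3*d - 4) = (d - 2)*(d + 1)*(d + 2)^2*(d - 4)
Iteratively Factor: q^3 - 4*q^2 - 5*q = (q - 5)*(q^2 + q) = (q - 5)*(q + 1)*(q)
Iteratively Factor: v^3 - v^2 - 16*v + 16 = (v + 4)*(v^2 - 5*v + 4) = (v - 4)*(v + 4)*(v - 1)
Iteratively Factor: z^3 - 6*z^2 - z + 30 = (z - 3)*(z^2 - 3*z - 10) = (z - 3)*(z + 2)*(z - 5)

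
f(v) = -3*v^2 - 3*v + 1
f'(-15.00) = 87.00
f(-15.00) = -629.00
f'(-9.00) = 51.00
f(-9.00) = -215.00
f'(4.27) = -28.62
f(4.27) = -66.51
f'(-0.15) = -2.10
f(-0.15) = 1.38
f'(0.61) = -6.66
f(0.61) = -1.95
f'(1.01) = -9.06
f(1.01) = -5.09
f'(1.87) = -14.22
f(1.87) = -15.10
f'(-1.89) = 8.34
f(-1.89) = -4.05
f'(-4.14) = 21.84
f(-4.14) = -38.00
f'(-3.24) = 16.44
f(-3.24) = -20.77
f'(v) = -6*v - 3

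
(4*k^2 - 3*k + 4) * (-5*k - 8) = -20*k^3 - 17*k^2 + 4*k - 32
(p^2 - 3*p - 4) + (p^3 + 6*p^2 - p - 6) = p^3 + 7*p^2 - 4*p - 10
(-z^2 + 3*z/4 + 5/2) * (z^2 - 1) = -z^4 + 3*z^3/4 + 7*z^2/2 - 3*z/4 - 5/2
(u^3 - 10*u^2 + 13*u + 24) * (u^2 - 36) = u^5 - 10*u^4 - 23*u^3 + 384*u^2 - 468*u - 864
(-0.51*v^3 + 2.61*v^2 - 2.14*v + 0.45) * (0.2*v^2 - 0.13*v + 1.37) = -0.102*v^5 + 0.5883*v^4 - 1.466*v^3 + 3.9439*v^2 - 2.9903*v + 0.6165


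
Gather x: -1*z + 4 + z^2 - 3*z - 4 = z^2 - 4*z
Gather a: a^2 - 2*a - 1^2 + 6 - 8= a^2 - 2*a - 3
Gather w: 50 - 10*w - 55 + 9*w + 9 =4 - w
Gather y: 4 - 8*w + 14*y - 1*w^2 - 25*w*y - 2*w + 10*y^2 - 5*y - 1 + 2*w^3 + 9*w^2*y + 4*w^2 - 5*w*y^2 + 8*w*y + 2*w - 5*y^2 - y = 2*w^3 + 3*w^2 - 8*w + y^2*(5 - 5*w) + y*(9*w^2 - 17*w + 8) + 3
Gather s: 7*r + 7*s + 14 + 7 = 7*r + 7*s + 21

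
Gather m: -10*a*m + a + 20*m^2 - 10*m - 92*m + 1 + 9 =a + 20*m^2 + m*(-10*a - 102) + 10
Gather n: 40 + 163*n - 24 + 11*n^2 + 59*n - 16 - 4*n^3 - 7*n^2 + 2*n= -4*n^3 + 4*n^2 + 224*n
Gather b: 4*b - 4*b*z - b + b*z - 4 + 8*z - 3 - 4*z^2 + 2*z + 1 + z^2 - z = b*(3 - 3*z) - 3*z^2 + 9*z - 6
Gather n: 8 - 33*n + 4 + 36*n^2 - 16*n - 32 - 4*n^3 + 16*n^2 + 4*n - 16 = -4*n^3 + 52*n^2 - 45*n - 36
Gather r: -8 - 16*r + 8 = -16*r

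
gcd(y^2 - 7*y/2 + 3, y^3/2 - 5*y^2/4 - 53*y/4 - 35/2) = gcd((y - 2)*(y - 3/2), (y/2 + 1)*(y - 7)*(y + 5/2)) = 1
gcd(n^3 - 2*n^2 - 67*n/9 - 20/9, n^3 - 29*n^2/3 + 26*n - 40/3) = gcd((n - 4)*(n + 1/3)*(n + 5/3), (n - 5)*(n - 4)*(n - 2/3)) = n - 4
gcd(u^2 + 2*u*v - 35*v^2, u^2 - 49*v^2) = u + 7*v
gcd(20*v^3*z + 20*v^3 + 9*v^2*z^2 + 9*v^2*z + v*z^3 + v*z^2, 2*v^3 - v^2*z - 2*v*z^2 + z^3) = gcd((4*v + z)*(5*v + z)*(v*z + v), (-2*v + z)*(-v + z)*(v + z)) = 1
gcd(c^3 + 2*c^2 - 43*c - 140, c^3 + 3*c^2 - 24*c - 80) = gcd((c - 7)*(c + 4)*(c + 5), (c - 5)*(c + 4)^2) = c + 4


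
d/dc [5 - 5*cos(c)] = 5*sin(c)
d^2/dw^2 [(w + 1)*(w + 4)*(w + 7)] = 6*w + 24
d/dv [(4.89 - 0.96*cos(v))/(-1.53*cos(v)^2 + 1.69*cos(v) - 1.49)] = (1.4688*cos(v)^2 - 14.9634*cos(v) + 6.8337)*sin(v)/(2.3409*cos(v)^4 - 5.1714*cos(v)^3 + 7.4155*cos(v)^2 - 5.0362*cos(v) + 2.2201)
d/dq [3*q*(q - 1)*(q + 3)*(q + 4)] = 12*q^3 + 54*q^2 + 30*q - 36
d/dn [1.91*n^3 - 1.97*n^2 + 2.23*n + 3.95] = 5.73*n^2 - 3.94*n + 2.23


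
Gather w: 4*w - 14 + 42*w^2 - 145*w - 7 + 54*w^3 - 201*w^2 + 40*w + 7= 54*w^3 - 159*w^2 - 101*w - 14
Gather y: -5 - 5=-10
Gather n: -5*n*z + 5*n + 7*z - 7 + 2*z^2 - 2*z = n*(5 - 5*z) + 2*z^2 + 5*z - 7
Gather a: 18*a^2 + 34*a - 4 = 18*a^2 + 34*a - 4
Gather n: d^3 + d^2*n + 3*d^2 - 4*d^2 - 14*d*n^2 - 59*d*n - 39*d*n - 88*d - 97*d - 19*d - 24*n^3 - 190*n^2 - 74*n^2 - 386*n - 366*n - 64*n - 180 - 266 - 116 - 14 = d^3 - d^2 - 204*d - 24*n^3 + n^2*(-14*d - 264) + n*(d^2 - 98*d - 816) - 576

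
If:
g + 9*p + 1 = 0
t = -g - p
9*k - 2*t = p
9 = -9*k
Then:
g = 82/17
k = -1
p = -11/17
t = -71/17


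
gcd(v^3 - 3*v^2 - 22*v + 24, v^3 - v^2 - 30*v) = v - 6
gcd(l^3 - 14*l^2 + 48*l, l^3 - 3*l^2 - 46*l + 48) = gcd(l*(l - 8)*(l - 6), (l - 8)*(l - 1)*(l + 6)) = l - 8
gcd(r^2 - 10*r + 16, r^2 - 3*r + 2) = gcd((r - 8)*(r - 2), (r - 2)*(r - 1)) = r - 2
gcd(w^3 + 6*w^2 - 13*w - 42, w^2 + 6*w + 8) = w + 2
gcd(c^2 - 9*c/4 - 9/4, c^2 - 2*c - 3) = c - 3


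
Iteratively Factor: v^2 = (v)*(v)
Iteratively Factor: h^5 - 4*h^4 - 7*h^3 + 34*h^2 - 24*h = (h - 1)*(h^4 - 3*h^3 - 10*h^2 + 24*h) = (h - 2)*(h - 1)*(h^3 - h^2 - 12*h) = h*(h - 2)*(h - 1)*(h^2 - h - 12) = h*(h - 2)*(h - 1)*(h + 3)*(h - 4)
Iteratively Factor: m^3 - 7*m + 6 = (m - 1)*(m^2 + m - 6) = (m - 2)*(m - 1)*(m + 3)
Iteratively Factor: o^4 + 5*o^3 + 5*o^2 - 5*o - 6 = (o + 3)*(o^3 + 2*o^2 - o - 2) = (o + 1)*(o + 3)*(o^2 + o - 2) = (o + 1)*(o + 2)*(o + 3)*(o - 1)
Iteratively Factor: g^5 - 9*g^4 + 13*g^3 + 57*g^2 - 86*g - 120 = (g + 1)*(g^4 - 10*g^3 + 23*g^2 + 34*g - 120) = (g - 3)*(g + 1)*(g^3 - 7*g^2 + 2*g + 40) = (g - 5)*(g - 3)*(g + 1)*(g^2 - 2*g - 8) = (g - 5)*(g - 4)*(g - 3)*(g + 1)*(g + 2)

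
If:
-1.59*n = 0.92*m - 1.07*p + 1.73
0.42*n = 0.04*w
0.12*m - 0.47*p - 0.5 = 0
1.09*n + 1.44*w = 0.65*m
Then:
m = -4.04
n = -0.16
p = -2.09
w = -1.70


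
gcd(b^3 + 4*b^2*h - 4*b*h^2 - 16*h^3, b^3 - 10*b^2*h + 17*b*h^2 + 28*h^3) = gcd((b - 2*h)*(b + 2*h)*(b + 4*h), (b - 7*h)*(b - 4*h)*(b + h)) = 1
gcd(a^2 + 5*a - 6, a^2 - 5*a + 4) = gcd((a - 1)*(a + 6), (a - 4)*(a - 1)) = a - 1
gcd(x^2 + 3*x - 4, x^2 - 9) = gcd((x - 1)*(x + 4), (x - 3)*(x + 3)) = 1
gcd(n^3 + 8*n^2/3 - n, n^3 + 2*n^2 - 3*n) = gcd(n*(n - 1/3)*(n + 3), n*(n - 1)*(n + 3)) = n^2 + 3*n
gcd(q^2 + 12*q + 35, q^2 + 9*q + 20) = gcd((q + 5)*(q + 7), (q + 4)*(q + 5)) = q + 5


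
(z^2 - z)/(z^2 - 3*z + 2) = z/(z - 2)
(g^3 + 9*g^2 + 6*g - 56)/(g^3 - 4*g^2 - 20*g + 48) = (g + 7)/(g - 6)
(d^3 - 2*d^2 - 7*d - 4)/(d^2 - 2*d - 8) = (d^2 + 2*d + 1)/(d + 2)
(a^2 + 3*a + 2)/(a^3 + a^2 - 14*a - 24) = (a + 1)/(a^2 - a - 12)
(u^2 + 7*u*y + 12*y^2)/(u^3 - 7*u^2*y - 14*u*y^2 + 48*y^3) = (u + 4*y)/(u^2 - 10*u*y + 16*y^2)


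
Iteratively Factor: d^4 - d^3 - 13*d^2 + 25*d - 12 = (d - 1)*(d^3 - 13*d + 12) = (d - 1)*(d + 4)*(d^2 - 4*d + 3) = (d - 3)*(d - 1)*(d + 4)*(d - 1)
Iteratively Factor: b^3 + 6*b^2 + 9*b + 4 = (b + 4)*(b^2 + 2*b + 1) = (b + 1)*(b + 4)*(b + 1)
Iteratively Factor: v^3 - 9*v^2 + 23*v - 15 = (v - 3)*(v^2 - 6*v + 5) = (v - 5)*(v - 3)*(v - 1)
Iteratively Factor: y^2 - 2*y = (y)*(y - 2)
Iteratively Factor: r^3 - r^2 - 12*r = (r)*(r^2 - r - 12) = r*(r - 4)*(r + 3)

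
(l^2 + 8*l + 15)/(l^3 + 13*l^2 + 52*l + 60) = (l + 3)/(l^2 + 8*l + 12)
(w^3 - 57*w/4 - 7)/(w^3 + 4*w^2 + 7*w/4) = (w - 4)/w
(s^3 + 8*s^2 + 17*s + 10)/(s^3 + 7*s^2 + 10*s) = (s + 1)/s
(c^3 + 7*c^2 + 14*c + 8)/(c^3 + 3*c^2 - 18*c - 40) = (c^2 + 5*c + 4)/(c^2 + c - 20)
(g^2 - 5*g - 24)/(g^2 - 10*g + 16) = (g + 3)/(g - 2)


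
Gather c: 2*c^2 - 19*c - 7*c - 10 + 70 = 2*c^2 - 26*c + 60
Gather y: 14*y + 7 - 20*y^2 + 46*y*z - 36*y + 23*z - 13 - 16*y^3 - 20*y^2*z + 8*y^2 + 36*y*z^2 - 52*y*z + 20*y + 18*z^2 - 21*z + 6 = -16*y^3 + y^2*(-20*z - 12) + y*(36*z^2 - 6*z - 2) + 18*z^2 + 2*z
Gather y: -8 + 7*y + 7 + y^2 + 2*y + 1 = y^2 + 9*y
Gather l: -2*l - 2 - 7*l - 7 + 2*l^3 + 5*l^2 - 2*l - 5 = 2*l^3 + 5*l^2 - 11*l - 14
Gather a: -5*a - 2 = -5*a - 2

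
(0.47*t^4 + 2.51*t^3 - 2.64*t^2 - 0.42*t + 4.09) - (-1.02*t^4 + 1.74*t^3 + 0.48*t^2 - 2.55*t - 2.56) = 1.49*t^4 + 0.77*t^3 - 3.12*t^2 + 2.13*t + 6.65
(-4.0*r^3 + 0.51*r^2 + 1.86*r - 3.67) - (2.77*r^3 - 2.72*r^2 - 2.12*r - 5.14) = -6.77*r^3 + 3.23*r^2 + 3.98*r + 1.47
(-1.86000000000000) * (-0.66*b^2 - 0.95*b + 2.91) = 1.2276*b^2 + 1.767*b - 5.4126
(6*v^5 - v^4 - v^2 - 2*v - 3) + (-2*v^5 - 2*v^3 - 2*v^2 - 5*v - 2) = 4*v^5 - v^4 - 2*v^3 - 3*v^2 - 7*v - 5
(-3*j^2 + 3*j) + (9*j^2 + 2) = 6*j^2 + 3*j + 2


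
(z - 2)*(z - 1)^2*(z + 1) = z^4 - 3*z^3 + z^2 + 3*z - 2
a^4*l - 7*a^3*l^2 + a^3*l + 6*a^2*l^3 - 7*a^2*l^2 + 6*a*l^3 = a*(a - 6*l)*(a - l)*(a*l + l)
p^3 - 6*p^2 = p^2*(p - 6)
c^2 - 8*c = c*(c - 8)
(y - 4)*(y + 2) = y^2 - 2*y - 8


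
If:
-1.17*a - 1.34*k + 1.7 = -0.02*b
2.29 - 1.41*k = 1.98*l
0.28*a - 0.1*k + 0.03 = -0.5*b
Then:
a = 1.58828742497712*l - 0.398760246221537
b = 0.488128432919522 - 1.17029202181698*l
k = 1.6241134751773 - 1.40425531914894*l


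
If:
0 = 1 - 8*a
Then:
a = 1/8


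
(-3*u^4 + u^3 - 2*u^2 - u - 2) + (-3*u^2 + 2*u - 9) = -3*u^4 + u^3 - 5*u^2 + u - 11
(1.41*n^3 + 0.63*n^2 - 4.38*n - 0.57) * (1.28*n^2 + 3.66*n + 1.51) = 1.8048*n^5 + 5.967*n^4 - 1.1715*n^3 - 15.8091*n^2 - 8.7*n - 0.8607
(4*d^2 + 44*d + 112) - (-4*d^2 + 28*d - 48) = 8*d^2 + 16*d + 160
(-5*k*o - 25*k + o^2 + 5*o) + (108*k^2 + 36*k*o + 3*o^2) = 108*k^2 + 31*k*o - 25*k + 4*o^2 + 5*o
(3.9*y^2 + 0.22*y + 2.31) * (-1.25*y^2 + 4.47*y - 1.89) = -4.875*y^4 + 17.158*y^3 - 9.2751*y^2 + 9.9099*y - 4.3659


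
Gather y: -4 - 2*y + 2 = -2*y - 2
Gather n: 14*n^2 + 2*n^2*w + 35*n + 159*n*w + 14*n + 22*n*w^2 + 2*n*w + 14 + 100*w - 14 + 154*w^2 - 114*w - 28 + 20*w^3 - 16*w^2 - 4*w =n^2*(2*w + 14) + n*(22*w^2 + 161*w + 49) + 20*w^3 + 138*w^2 - 18*w - 28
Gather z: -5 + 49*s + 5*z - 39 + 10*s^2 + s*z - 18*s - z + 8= 10*s^2 + 31*s + z*(s + 4) - 36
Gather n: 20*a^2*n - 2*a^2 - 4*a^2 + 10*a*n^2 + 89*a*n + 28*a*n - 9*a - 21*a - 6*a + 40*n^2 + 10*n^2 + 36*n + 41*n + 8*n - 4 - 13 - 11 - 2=-6*a^2 - 36*a + n^2*(10*a + 50) + n*(20*a^2 + 117*a + 85) - 30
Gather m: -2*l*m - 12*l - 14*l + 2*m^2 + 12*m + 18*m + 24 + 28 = -26*l + 2*m^2 + m*(30 - 2*l) + 52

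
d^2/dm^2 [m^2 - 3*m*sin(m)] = 3*m*sin(m) - 6*cos(m) + 2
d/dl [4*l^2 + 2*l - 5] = 8*l + 2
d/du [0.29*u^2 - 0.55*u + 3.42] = 0.58*u - 0.55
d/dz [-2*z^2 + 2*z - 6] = 2 - 4*z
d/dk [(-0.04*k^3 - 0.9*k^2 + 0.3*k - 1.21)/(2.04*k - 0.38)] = (-0.1632*k^3 - 1.7904*k^2 + 0.684*k + 2.3544)/(4.1616*k^2 - 1.5504*k + 0.1444)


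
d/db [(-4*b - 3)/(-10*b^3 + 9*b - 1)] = (40*b^3 - 36*b - 3*(4*b + 3)*(10*b^2 - 3) + 4)/(10*b^3 - 9*b + 1)^2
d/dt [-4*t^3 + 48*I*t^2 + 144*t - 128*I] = -12*t^2 + 96*I*t + 144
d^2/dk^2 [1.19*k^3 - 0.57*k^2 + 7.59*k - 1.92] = 7.14*k - 1.14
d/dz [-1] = 0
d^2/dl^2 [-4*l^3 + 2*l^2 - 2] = 4 - 24*l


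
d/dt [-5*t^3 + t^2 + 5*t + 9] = -15*t^2 + 2*t + 5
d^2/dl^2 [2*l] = 0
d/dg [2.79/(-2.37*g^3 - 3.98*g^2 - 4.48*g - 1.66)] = (19.8369*g^2 + 22.2084*g + 12.4992)/(2.37*g^3 + 3.98*g^2 + 4.48*g + 1.66)^2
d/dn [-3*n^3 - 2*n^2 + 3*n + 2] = -9*n^2 - 4*n + 3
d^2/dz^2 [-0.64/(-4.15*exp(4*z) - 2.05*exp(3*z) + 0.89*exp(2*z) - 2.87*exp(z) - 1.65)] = ((-42.496*exp(3*z) - 11.808*exp(2*z) + 2.2784*exp(z) - 1.8368)*(4.15*exp(4*z) + 2.05*exp(3*z) - 0.89*exp(2*z) + 2.87*exp(z) + 1.65) + 0.64*(16.6*exp(3*z) + 6.15*exp(2*z) - 1.78*exp(z) + 2.87)*(33.2*exp(3*z) + 12.3*exp(2*z) - 3.56*exp(z) + 5.74)*exp(z))*exp(z)/(4.15*exp(4*z) + 2.05*exp(3*z) - 0.89*exp(2*z) + 2.87*exp(z) + 1.65)^3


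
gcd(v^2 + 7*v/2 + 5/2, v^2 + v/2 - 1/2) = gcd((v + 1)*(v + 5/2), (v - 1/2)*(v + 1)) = v + 1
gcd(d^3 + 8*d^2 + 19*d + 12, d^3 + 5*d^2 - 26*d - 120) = d + 4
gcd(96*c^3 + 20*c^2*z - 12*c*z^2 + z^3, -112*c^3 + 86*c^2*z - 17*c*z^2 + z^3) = -8*c + z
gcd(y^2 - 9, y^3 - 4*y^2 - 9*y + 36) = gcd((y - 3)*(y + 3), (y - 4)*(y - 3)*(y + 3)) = y^2 - 9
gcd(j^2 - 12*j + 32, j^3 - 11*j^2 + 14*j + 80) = j - 8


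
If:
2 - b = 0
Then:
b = 2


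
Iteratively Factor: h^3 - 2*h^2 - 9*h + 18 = (h - 3)*(h^2 + h - 6) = (h - 3)*(h - 2)*(h + 3)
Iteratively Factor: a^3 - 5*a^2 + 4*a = (a - 4)*(a^2 - a) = a*(a - 4)*(a - 1)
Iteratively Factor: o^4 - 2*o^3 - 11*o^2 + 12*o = (o - 4)*(o^3 + 2*o^2 - 3*o) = o*(o - 4)*(o^2 + 2*o - 3) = o*(o - 4)*(o - 1)*(o + 3)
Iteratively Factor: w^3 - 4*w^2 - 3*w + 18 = (w - 3)*(w^2 - w - 6) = (w - 3)*(w + 2)*(w - 3)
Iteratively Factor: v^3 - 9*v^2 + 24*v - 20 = (v - 2)*(v^2 - 7*v + 10) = (v - 2)^2*(v - 5)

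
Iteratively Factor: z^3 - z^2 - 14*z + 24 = (z + 4)*(z^2 - 5*z + 6) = (z - 2)*(z + 4)*(z - 3)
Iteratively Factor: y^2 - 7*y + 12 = (y - 3)*(y - 4)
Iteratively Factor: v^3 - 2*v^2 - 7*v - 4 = (v + 1)*(v^2 - 3*v - 4) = (v - 4)*(v + 1)*(v + 1)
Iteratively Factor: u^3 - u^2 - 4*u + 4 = (u - 1)*(u^2 - 4) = (u - 2)*(u - 1)*(u + 2)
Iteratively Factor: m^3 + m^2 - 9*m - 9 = (m + 1)*(m^2 - 9) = (m - 3)*(m + 1)*(m + 3)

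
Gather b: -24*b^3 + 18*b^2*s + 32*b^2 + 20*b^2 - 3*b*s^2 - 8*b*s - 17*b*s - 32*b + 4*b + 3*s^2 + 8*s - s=-24*b^3 + b^2*(18*s + 52) + b*(-3*s^2 - 25*s - 28) + 3*s^2 + 7*s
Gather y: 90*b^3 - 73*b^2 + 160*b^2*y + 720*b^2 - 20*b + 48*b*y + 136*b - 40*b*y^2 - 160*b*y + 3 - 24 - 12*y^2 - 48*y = 90*b^3 + 647*b^2 + 116*b + y^2*(-40*b - 12) + y*(160*b^2 - 112*b - 48) - 21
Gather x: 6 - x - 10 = -x - 4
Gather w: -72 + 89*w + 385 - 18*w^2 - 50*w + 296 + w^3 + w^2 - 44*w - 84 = w^3 - 17*w^2 - 5*w + 525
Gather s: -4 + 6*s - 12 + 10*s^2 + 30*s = 10*s^2 + 36*s - 16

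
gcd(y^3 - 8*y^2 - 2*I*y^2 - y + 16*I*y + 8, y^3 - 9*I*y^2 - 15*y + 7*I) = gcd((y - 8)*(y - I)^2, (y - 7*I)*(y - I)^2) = y^2 - 2*I*y - 1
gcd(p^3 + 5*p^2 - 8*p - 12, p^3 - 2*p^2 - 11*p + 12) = 1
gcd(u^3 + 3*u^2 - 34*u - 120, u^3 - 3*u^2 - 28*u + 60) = u^2 - u - 30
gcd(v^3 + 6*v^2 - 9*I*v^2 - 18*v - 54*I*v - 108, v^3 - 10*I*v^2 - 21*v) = v - 3*I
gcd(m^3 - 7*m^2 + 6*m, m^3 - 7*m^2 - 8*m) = m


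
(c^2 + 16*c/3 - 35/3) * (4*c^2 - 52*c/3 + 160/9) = 4*c^4 + 4*c^3 - 364*c^2/3 + 8020*c/27 - 5600/27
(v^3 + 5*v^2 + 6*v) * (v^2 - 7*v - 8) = v^5 - 2*v^4 - 37*v^3 - 82*v^2 - 48*v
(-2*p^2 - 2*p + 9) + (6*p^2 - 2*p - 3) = 4*p^2 - 4*p + 6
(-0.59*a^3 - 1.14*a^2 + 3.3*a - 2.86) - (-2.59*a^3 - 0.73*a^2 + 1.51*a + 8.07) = 2.0*a^3 - 0.41*a^2 + 1.79*a - 10.93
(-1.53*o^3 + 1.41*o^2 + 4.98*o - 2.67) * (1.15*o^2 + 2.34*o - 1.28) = -1.7595*o^5 - 1.9587*o^4 + 10.9848*o^3 + 6.7779*o^2 - 12.6222*o + 3.4176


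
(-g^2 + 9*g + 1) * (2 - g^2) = g^4 - 9*g^3 - 3*g^2 + 18*g + 2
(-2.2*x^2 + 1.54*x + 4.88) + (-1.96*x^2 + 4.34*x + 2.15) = -4.16*x^2 + 5.88*x + 7.03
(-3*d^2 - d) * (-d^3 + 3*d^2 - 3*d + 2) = 3*d^5 - 8*d^4 + 6*d^3 - 3*d^2 - 2*d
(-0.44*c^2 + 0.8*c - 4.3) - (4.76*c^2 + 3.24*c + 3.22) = -5.2*c^2 - 2.44*c - 7.52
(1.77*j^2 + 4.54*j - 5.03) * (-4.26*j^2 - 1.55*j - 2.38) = -7.5402*j^4 - 22.0839*j^3 + 10.1782*j^2 - 3.0087*j + 11.9714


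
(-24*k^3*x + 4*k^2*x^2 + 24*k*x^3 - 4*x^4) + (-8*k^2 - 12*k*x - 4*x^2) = -24*k^3*x + 4*k^2*x^2 - 8*k^2 + 24*k*x^3 - 12*k*x - 4*x^4 - 4*x^2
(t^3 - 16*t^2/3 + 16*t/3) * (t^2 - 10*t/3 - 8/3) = t^5 - 26*t^4/3 + 184*t^3/9 - 32*t^2/9 - 128*t/9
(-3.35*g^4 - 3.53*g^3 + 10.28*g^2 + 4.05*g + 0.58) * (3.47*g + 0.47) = -11.6245*g^5 - 13.8236*g^4 + 34.0125*g^3 + 18.8851*g^2 + 3.9161*g + 0.2726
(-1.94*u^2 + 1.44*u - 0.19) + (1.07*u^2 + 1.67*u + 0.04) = -0.87*u^2 + 3.11*u - 0.15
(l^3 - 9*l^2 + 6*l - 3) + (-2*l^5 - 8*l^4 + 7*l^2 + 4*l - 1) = -2*l^5 - 8*l^4 + l^3 - 2*l^2 + 10*l - 4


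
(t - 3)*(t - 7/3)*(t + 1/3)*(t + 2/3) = t^4 - 13*t^3/3 + 17*t^2/9 + 157*t/27 + 14/9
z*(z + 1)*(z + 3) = z^3 + 4*z^2 + 3*z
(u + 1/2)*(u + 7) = u^2 + 15*u/2 + 7/2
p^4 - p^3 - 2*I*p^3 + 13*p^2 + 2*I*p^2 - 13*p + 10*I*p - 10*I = (p - 1)*(p - 5*I)*(p + I)*(p + 2*I)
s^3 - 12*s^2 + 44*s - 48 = (s - 6)*(s - 4)*(s - 2)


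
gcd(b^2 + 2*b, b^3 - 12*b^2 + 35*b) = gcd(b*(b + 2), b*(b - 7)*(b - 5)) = b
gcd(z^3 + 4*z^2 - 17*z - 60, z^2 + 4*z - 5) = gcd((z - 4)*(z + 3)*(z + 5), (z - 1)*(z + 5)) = z + 5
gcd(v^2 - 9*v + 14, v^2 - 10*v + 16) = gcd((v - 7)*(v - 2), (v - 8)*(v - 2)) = v - 2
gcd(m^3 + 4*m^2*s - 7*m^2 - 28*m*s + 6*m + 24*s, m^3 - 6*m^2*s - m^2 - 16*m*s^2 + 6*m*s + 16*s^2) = m - 1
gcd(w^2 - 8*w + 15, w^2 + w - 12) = w - 3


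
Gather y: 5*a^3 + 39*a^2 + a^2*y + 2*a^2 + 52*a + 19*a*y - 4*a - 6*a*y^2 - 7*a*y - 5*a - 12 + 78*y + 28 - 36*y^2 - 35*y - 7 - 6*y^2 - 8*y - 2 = 5*a^3 + 41*a^2 + 43*a + y^2*(-6*a - 42) + y*(a^2 + 12*a + 35) + 7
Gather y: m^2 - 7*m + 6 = m^2 - 7*m + 6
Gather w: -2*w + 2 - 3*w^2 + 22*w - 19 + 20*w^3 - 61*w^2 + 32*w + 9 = 20*w^3 - 64*w^2 + 52*w - 8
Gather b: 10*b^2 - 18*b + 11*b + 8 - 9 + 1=10*b^2 - 7*b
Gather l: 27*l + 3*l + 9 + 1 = 30*l + 10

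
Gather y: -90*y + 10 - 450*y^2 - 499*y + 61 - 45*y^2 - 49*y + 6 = -495*y^2 - 638*y + 77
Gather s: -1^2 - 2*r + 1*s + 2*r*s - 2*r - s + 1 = 2*r*s - 4*r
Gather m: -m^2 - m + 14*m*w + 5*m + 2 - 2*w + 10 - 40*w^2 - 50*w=-m^2 + m*(14*w + 4) - 40*w^2 - 52*w + 12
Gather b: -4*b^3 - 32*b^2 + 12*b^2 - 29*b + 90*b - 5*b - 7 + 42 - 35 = -4*b^3 - 20*b^2 + 56*b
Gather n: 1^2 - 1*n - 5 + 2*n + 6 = n + 2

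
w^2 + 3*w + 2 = (w + 1)*(w + 2)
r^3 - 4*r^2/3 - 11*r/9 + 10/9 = (r - 5/3)*(r - 2/3)*(r + 1)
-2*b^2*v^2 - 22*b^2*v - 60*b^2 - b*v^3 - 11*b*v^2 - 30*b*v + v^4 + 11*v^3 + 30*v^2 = (-2*b + v)*(b + v)*(v + 5)*(v + 6)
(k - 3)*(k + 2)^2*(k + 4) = k^4 + 5*k^3 - 4*k^2 - 44*k - 48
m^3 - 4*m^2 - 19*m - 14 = (m - 7)*(m + 1)*(m + 2)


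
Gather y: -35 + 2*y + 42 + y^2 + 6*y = y^2 + 8*y + 7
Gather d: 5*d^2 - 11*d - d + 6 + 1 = 5*d^2 - 12*d + 7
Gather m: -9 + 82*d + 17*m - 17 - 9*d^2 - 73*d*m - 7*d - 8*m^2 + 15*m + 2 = -9*d^2 + 75*d - 8*m^2 + m*(32 - 73*d) - 24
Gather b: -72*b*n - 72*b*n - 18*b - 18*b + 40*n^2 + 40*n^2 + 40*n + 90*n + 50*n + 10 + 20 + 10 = b*(-144*n - 36) + 80*n^2 + 180*n + 40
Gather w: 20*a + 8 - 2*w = 20*a - 2*w + 8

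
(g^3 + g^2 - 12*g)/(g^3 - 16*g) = (g - 3)/(g - 4)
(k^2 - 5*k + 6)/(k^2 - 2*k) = (k - 3)/k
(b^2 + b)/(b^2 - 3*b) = (b + 1)/(b - 3)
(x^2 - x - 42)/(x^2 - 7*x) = (x + 6)/x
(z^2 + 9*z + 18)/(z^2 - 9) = (z + 6)/(z - 3)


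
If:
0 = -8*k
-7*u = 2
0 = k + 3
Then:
No Solution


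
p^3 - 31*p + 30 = (p - 5)*(p - 1)*(p + 6)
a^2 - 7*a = a*(a - 7)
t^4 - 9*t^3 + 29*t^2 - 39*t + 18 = (t - 3)^2*(t - 2)*(t - 1)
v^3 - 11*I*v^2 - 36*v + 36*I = (v - 6*I)*(v - 3*I)*(v - 2*I)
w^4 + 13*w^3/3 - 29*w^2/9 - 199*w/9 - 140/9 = (w - 7/3)*(w + 1)*(w + 5/3)*(w + 4)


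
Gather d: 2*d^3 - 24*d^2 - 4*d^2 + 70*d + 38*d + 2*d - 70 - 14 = 2*d^3 - 28*d^2 + 110*d - 84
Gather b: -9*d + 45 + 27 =72 - 9*d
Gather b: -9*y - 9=-9*y - 9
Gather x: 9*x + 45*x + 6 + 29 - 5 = 54*x + 30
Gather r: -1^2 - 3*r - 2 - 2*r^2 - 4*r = -2*r^2 - 7*r - 3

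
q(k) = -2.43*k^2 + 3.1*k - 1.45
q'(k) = 3.1 - 4.86*k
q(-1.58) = -12.41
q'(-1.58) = 10.78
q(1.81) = -3.80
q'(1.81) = -5.70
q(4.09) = -29.42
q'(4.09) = -16.78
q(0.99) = -0.76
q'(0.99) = -1.71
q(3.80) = -24.76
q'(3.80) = -15.37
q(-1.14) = -8.14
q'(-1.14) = 8.64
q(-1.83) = -15.26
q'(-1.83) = 11.99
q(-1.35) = -10.06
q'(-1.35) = 9.66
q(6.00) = -70.33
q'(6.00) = -26.06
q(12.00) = -314.17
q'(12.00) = -55.22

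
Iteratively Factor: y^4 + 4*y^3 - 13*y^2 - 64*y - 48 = (y + 4)*(y^3 - 13*y - 12) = (y + 3)*(y + 4)*(y^2 - 3*y - 4) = (y + 1)*(y + 3)*(y + 4)*(y - 4)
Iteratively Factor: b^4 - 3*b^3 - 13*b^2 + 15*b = (b - 1)*(b^3 - 2*b^2 - 15*b) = (b - 1)*(b + 3)*(b^2 - 5*b) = (b - 5)*(b - 1)*(b + 3)*(b)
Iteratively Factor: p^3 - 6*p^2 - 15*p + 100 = (p - 5)*(p^2 - p - 20) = (p - 5)*(p + 4)*(p - 5)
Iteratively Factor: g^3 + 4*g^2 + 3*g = (g)*(g^2 + 4*g + 3) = g*(g + 3)*(g + 1)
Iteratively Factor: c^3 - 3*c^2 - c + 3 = (c - 3)*(c^2 - 1) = (c - 3)*(c + 1)*(c - 1)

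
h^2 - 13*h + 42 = (h - 7)*(h - 6)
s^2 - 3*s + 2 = (s - 2)*(s - 1)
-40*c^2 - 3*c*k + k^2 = (-8*c + k)*(5*c + k)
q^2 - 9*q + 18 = (q - 6)*(q - 3)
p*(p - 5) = p^2 - 5*p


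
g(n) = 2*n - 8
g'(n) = 2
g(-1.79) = -11.58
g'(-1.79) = 2.00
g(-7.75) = -23.50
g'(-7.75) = 2.00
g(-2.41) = -12.82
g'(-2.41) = 2.00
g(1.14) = -5.72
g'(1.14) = 2.00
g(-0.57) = -9.14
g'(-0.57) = 2.00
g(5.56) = 3.12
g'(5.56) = 2.00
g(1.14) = -5.72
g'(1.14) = 2.00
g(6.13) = 4.26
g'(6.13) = 2.00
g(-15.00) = -38.00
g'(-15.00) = 2.00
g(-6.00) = -20.00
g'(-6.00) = 2.00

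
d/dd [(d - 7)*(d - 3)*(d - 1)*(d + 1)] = 4*d^3 - 30*d^2 + 40*d + 10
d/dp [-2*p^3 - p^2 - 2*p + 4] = -6*p^2 - 2*p - 2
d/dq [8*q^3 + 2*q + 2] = 24*q^2 + 2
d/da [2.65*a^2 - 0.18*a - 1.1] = 5.3*a - 0.18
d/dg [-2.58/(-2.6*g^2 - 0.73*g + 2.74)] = (-13.416*g - 1.8834)/(2.6*g^2 + 0.73*g - 2.74)^2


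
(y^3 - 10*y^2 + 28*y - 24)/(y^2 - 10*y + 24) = (y^2 - 4*y + 4)/(y - 4)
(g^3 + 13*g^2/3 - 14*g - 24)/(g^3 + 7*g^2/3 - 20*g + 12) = (3*g + 4)/(3*g - 2)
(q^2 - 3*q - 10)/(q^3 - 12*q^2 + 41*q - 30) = (q + 2)/(q^2 - 7*q + 6)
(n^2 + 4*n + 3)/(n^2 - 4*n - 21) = (n + 1)/(n - 7)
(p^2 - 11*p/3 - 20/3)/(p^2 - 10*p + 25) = (p + 4/3)/(p - 5)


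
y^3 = y^3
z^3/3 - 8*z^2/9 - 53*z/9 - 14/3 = (z/3 + 1/3)*(z - 6)*(z + 7/3)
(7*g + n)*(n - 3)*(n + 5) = 7*g*n^2 + 14*g*n - 105*g + n^3 + 2*n^2 - 15*n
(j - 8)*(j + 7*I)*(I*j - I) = I*j^3 - 7*j^2 - 9*I*j^2 + 63*j + 8*I*j - 56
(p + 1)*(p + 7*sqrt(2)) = p^2 + p + 7*sqrt(2)*p + 7*sqrt(2)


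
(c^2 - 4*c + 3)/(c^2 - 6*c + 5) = (c - 3)/(c - 5)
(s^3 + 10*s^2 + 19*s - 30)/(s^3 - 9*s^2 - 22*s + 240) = (s^2 + 5*s - 6)/(s^2 - 14*s + 48)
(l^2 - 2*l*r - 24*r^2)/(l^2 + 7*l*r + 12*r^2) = (l - 6*r)/(l + 3*r)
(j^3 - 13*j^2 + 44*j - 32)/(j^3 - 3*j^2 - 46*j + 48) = (j - 4)/(j + 6)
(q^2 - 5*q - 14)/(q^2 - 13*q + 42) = (q + 2)/(q - 6)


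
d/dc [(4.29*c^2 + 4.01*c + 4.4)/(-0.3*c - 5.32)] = (-1.287*c^2 - 45.6456*c - 20.0132)/(0.09*c^2 + 3.192*c + 28.3024)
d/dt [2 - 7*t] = -7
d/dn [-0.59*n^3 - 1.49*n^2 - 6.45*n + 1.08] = -1.77*n^2 - 2.98*n - 6.45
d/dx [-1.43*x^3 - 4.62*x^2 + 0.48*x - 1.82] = -4.29*x^2 - 9.24*x + 0.48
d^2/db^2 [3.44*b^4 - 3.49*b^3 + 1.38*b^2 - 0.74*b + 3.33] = 41.28*b^2 - 20.94*b + 2.76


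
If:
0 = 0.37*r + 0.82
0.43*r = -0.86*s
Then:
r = -2.22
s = 1.11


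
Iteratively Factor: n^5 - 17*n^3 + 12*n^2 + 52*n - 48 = (n - 3)*(n^4 + 3*n^3 - 8*n^2 - 12*n + 16) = (n - 3)*(n + 4)*(n^3 - n^2 - 4*n + 4) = (n - 3)*(n + 2)*(n + 4)*(n^2 - 3*n + 2) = (n - 3)*(n - 2)*(n + 2)*(n + 4)*(n - 1)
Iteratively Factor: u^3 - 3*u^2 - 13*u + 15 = (u - 5)*(u^2 + 2*u - 3) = (u - 5)*(u - 1)*(u + 3)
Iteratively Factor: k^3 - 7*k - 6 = (k + 2)*(k^2 - 2*k - 3) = (k - 3)*(k + 2)*(k + 1)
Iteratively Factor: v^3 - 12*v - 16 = (v + 2)*(v^2 - 2*v - 8) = (v + 2)^2*(v - 4)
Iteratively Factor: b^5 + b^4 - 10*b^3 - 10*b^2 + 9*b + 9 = (b + 3)*(b^4 - 2*b^3 - 4*b^2 + 2*b + 3) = (b - 3)*(b + 3)*(b^3 + b^2 - b - 1) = (b - 3)*(b - 1)*(b + 3)*(b^2 + 2*b + 1) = (b - 3)*(b - 1)*(b + 1)*(b + 3)*(b + 1)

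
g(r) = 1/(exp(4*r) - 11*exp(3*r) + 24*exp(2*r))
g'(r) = (-4*exp(4*r) + 33*exp(3*r) - 48*exp(2*r))/(exp(4*r) - 11*exp(3*r) + 24*exp(2*r))^2 = (-4*exp(2*r) + 33*exp(r) - 48)*exp(-2*r)/(exp(2*r) - 11*exp(r) + 24)^2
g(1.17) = -0.09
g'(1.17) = 1.44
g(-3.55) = 51.17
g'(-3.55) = -101.66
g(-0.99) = 0.36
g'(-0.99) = -0.65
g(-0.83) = 0.27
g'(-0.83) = -0.48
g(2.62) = 0.00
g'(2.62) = -0.00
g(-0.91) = 0.31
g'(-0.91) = -0.56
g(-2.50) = 6.42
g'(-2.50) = -12.60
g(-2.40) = 5.28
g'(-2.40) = -10.34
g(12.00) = 0.00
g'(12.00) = 0.00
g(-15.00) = 445269836659.34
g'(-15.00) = -890539610889.52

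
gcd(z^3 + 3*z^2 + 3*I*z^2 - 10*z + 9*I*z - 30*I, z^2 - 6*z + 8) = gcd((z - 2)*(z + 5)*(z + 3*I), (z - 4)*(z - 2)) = z - 2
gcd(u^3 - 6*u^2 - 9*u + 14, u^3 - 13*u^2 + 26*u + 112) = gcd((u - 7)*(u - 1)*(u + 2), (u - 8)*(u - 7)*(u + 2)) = u^2 - 5*u - 14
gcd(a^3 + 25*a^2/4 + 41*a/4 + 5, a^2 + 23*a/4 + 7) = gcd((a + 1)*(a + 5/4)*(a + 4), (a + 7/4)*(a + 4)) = a + 4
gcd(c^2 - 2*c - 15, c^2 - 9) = c + 3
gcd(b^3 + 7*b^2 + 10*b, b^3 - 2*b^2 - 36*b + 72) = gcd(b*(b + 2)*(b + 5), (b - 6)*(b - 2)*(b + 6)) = 1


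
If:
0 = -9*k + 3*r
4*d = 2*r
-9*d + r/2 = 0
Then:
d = 0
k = 0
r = 0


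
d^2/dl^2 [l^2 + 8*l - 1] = 2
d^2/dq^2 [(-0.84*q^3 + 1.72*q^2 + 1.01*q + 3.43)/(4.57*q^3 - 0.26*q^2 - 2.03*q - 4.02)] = (69.84788*q^6 + 79.80591*q^5 + 762.977952*q^4 + 389.068382*q^3 - 18.78603*q^2 + 301.163208*q + 60.206666)/(95.443993*q^9 - 16.290222*q^8 - 126.262245*q^7 - 237.417194*q^6 + 84.745239*q^5 + 219.734094*q^4 + 200.463121*q^3 - 62.303166*q^2 - 98.416836*q - 64.964808)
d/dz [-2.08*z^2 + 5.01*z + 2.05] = 5.01 - 4.16*z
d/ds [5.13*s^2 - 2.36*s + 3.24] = 10.26*s - 2.36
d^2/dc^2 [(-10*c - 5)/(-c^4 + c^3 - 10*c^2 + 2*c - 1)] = 10*((2*c + 1)*(4*c^3 - 3*c^2 + 20*c - 2)^2 + (-8*c^3 + 6*c^2 - 40*c - (2*c + 1)*(6*c^2 - 3*c + 10) + 4)*(c^4 - c^3 + 10*c^2 - 2*c + 1))/(c^4 - c^3 + 10*c^2 - 2*c + 1)^3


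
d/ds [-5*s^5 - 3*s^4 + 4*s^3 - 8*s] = -25*s^4 - 12*s^3 + 12*s^2 - 8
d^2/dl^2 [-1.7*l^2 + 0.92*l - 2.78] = -3.40000000000000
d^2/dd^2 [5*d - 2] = 0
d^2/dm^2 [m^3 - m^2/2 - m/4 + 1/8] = 6*m - 1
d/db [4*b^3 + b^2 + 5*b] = 12*b^2 + 2*b + 5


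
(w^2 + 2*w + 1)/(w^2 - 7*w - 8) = (w + 1)/(w - 8)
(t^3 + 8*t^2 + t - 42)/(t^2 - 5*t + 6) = (t^2 + 10*t + 21)/(t - 3)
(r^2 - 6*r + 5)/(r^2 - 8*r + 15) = (r - 1)/(r - 3)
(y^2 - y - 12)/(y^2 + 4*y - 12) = (y^2 - y - 12)/(y^2 + 4*y - 12)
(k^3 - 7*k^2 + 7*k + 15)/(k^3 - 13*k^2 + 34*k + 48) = (k^2 - 8*k + 15)/(k^2 - 14*k + 48)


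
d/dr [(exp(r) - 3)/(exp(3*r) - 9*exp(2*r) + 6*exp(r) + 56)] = (-3*(exp(r) - 3)*(exp(2*r) - 6*exp(r) + 2) + exp(3*r) - 9*exp(2*r) + 6*exp(r) + 56)*exp(r)/(exp(3*r) - 9*exp(2*r) + 6*exp(r) + 56)^2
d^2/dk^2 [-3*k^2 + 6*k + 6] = -6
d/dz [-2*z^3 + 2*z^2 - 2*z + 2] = -6*z^2 + 4*z - 2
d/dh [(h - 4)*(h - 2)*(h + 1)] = 3*h^2 - 10*h + 2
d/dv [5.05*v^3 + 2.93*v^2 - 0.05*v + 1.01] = 15.15*v^2 + 5.86*v - 0.05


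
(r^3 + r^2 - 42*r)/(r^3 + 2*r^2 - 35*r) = (r - 6)/(r - 5)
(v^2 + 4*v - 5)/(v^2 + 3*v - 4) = (v + 5)/(v + 4)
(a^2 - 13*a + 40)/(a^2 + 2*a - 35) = (a - 8)/(a + 7)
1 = 1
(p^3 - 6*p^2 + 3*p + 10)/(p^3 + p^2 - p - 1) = (p^2 - 7*p + 10)/(p^2 - 1)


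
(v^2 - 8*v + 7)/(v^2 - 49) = (v - 1)/(v + 7)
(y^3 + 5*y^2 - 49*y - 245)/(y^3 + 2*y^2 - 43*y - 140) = (y + 7)/(y + 4)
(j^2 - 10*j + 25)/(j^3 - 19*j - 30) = (j - 5)/(j^2 + 5*j + 6)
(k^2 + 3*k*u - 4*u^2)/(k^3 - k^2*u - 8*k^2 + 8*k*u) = (k + 4*u)/(k*(k - 8))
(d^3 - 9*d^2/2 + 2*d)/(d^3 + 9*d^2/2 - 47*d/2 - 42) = d*(2*d - 1)/(2*d^2 + 17*d + 21)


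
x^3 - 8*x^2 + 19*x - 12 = (x - 4)*(x - 3)*(x - 1)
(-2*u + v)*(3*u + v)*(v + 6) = -6*u^2*v - 36*u^2 + u*v^2 + 6*u*v + v^3 + 6*v^2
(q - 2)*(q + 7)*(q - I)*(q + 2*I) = q^4 + 5*q^3 + I*q^3 - 12*q^2 + 5*I*q^2 + 10*q - 14*I*q - 28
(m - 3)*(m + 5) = m^2 + 2*m - 15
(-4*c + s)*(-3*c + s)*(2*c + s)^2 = 48*c^4 + 20*c^3*s - 12*c^2*s^2 - 3*c*s^3 + s^4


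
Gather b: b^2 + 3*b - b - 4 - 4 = b^2 + 2*b - 8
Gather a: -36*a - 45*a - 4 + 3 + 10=9 - 81*a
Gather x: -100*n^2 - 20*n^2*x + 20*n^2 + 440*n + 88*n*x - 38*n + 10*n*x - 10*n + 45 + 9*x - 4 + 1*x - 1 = -80*n^2 + 392*n + x*(-20*n^2 + 98*n + 10) + 40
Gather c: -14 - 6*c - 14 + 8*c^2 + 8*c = 8*c^2 + 2*c - 28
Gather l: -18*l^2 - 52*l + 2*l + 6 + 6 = -18*l^2 - 50*l + 12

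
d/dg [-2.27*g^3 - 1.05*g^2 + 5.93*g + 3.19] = -6.81*g^2 - 2.1*g + 5.93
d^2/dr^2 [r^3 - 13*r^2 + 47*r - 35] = 6*r - 26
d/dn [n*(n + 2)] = 2*n + 2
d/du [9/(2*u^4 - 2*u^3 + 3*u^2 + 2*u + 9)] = 18*(-4*u^3 + 3*u^2 - 3*u - 1)/(2*u^4 - 2*u^3 + 3*u^2 + 2*u + 9)^2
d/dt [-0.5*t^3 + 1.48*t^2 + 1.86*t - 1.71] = -1.5*t^2 + 2.96*t + 1.86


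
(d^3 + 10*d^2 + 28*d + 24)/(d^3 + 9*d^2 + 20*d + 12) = (d + 2)/(d + 1)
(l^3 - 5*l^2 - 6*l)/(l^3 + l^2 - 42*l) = (l + 1)/(l + 7)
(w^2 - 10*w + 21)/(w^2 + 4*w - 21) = (w - 7)/(w + 7)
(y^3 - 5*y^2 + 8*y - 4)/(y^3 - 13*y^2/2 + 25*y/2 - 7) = 2*(y - 2)/(2*y - 7)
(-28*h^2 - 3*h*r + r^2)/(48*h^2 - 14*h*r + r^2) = (-28*h^2 - 3*h*r + r^2)/(48*h^2 - 14*h*r + r^2)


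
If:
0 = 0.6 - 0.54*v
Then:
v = 1.11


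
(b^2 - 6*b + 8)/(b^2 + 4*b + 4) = (b^2 - 6*b + 8)/(b^2 + 4*b + 4)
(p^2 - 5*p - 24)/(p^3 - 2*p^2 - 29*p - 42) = (p - 8)/(p^2 - 5*p - 14)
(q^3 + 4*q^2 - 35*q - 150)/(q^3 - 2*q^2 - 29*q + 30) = (q + 5)/(q - 1)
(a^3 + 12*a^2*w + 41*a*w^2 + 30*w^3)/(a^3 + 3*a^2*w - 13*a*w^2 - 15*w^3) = (-a - 6*w)/(-a + 3*w)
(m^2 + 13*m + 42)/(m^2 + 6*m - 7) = (m + 6)/(m - 1)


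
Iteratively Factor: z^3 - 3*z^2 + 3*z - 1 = (z - 1)*(z^2 - 2*z + 1) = (z - 1)^2*(z - 1)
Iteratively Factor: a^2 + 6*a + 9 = (a + 3)*(a + 3)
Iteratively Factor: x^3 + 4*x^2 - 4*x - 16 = (x + 2)*(x^2 + 2*x - 8) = (x - 2)*(x + 2)*(x + 4)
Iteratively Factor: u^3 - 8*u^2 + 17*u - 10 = (u - 2)*(u^2 - 6*u + 5) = (u - 5)*(u - 2)*(u - 1)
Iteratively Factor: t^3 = (t)*(t^2) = t^2*(t)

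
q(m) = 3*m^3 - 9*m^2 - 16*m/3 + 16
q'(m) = 9*m^2 - 18*m - 16/3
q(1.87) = -5.83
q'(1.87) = -7.52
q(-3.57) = -216.16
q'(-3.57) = 173.63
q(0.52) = 11.21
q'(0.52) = -12.26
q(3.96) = 40.04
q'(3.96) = 64.52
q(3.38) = 11.00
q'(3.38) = 36.65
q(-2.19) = -47.00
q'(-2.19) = 77.25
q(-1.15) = 5.67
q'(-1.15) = 27.27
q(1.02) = 4.38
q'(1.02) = -14.33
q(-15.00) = -12054.00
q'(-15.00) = 2289.67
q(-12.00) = -6400.00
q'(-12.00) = 1506.67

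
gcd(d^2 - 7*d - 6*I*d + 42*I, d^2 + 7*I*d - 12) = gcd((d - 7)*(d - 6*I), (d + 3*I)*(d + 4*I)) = 1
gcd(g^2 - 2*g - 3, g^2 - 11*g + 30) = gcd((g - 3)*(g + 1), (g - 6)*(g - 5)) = 1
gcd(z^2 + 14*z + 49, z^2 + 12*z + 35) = z + 7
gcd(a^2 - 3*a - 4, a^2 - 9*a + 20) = a - 4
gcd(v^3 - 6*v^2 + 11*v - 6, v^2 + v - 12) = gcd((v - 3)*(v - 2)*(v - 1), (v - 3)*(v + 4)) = v - 3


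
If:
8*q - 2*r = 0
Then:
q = r/4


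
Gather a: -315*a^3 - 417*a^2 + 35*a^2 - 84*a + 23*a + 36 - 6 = -315*a^3 - 382*a^2 - 61*a + 30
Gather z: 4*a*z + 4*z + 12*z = z*(4*a + 16)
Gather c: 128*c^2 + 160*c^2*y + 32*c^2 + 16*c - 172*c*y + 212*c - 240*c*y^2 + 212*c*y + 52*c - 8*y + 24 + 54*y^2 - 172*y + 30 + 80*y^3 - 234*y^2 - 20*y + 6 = c^2*(160*y + 160) + c*(-240*y^2 + 40*y + 280) + 80*y^3 - 180*y^2 - 200*y + 60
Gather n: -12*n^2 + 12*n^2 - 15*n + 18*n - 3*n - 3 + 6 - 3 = 0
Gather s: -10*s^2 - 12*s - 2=-10*s^2 - 12*s - 2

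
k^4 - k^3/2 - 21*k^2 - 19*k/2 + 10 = (k - 5)*(k - 1/2)*(k + 1)*(k + 4)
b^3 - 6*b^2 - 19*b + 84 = (b - 7)*(b - 3)*(b + 4)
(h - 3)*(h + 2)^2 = h^3 + h^2 - 8*h - 12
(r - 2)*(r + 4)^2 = r^3 + 6*r^2 - 32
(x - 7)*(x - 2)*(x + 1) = x^3 - 8*x^2 + 5*x + 14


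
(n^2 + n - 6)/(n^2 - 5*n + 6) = (n + 3)/(n - 3)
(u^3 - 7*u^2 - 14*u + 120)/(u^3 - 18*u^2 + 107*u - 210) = (u + 4)/(u - 7)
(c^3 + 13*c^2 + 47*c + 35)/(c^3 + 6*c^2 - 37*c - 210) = (c + 1)/(c - 6)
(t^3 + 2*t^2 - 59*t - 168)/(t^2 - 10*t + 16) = (t^2 + 10*t + 21)/(t - 2)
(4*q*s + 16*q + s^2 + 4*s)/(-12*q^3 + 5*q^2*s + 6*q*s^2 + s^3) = (-s - 4)/(3*q^2 - 2*q*s - s^2)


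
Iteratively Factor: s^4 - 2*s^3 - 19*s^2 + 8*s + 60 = (s - 2)*(s^3 - 19*s - 30) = (s - 5)*(s - 2)*(s^2 + 5*s + 6) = (s - 5)*(s - 2)*(s + 3)*(s + 2)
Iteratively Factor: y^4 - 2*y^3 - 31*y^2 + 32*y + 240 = (y - 4)*(y^3 + 2*y^2 - 23*y - 60) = (y - 5)*(y - 4)*(y^2 + 7*y + 12) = (y - 5)*(y - 4)*(y + 3)*(y + 4)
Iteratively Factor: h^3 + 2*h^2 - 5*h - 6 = (h - 2)*(h^2 + 4*h + 3) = (h - 2)*(h + 1)*(h + 3)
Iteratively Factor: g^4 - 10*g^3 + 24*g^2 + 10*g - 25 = (g - 5)*(g^3 - 5*g^2 - g + 5) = (g - 5)*(g + 1)*(g^2 - 6*g + 5) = (g - 5)^2*(g + 1)*(g - 1)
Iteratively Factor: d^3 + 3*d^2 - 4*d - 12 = (d + 2)*(d^2 + d - 6) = (d - 2)*(d + 2)*(d + 3)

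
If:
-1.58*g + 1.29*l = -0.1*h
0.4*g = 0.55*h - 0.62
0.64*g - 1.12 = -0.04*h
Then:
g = 1.61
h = 2.30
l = 1.79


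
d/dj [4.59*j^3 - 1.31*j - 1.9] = 13.77*j^2 - 1.31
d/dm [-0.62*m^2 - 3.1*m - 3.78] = -1.24*m - 3.1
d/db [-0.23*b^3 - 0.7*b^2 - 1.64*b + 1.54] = -0.69*b^2 - 1.4*b - 1.64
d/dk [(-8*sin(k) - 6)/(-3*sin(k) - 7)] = 38*cos(k)/(3*sin(k) + 7)^2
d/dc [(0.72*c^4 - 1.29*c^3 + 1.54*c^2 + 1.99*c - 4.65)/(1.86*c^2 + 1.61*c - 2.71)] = (2.6784*c^5 + 1.0782*c^4 - 11.9586*c^3 + 9.2657*c^2 + 8.9512*c + 2.0936)/(3.4596*c^4 + 5.9892*c^3 - 7.4891*c^2 - 8.7262*c + 7.3441)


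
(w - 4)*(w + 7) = w^2 + 3*w - 28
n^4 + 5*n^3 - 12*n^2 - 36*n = n*(n - 3)*(n + 2)*(n + 6)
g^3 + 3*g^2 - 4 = (g - 1)*(g + 2)^2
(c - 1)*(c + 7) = c^2 + 6*c - 7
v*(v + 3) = v^2 + 3*v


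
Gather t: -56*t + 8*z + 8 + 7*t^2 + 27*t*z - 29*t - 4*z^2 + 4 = 7*t^2 + t*(27*z - 85) - 4*z^2 + 8*z + 12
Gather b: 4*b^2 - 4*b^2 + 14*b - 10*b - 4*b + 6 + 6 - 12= 0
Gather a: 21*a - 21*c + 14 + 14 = 21*a - 21*c + 28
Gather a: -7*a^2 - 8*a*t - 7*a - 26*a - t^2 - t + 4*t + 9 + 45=-7*a^2 + a*(-8*t - 33) - t^2 + 3*t + 54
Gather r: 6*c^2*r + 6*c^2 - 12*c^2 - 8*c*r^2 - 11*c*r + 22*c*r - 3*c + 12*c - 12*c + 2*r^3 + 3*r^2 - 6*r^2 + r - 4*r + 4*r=-6*c^2 - 3*c + 2*r^3 + r^2*(-8*c - 3) + r*(6*c^2 + 11*c + 1)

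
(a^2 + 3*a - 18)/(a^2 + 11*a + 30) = (a - 3)/(a + 5)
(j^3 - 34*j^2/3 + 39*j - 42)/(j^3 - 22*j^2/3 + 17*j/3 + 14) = (j - 3)/(j + 1)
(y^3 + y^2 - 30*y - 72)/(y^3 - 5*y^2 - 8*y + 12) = (y^2 + 7*y + 12)/(y^2 + y - 2)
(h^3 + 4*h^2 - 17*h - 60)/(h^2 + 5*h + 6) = (h^2 + h - 20)/(h + 2)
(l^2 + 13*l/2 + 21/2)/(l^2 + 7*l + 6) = (2*l^2 + 13*l + 21)/(2*(l^2 + 7*l + 6))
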